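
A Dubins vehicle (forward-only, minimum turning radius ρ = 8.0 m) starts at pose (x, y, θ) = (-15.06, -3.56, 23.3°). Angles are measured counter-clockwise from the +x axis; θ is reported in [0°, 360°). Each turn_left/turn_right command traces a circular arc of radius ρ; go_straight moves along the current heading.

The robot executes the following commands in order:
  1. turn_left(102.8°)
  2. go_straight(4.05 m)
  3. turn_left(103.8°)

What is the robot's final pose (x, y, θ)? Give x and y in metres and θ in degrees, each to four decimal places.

(-26.7300, 12.2129, 229.9000°)

set_pose: (x, y, θ) = (-15.0600, -3.5600, 23.3000°), ρ = 8.0
turn_left(102.8°): centre at ρ to the left, rotate +102.8° → (-11.7604, 8.5011, 126.1000°)
go_straight(4.05): x += 4.05·cos θ, y += 4.05·sin θ → (-14.1467, 11.7735, 126.1000°)
turn_left(103.8°): centre at ρ to the left, rotate +103.8° → (-26.7300, 12.2129, 229.9000°)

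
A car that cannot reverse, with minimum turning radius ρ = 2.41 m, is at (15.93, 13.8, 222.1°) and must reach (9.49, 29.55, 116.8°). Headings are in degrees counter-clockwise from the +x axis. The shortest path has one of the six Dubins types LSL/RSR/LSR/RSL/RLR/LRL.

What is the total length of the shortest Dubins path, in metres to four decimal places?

Let ψ = atan2(Δy, Δx) = atan2(15.75, -6.44) = 112.2391° be the start→goal bearing.
Normalize: d = |goal − start| / ρ = 17.015760/2.41 = 7.060481, α = (θ_start − ψ) mod 360° = 109.8609° = 1.917434 rad, β = (θ_goal − ψ) mod 360° = 4.5609° = 0.079603 rad.
Common terms: sin α = 0.940520, cos α = -0.339738, sin β = 0.079519, cos β = 0.996833, cos(α−β) = -0.263873, d² = 49.850399. Work in radians in the unit-radius frame; every candidate has L = ρ·(t + p + q).
LSL: p² = 2 + d² − 2cos(α−β) + 2d(sin α − sin β) = 64.536318; p = √p² = 8.033450; φ = atan2(cos β − cos α, d + sin α − sin β) = 0.167153 rad; t = (φ − α) mod 2π = 4.532904 rad, q = (β − φ) mod 2π = 6.195635 rad → L = 2.41·(4.532904 + 8.033450 + 6.195635) = 2.41·18.761989 = 45.216393 m
RSR: p² = 2 + d² − 2cos(α−β) + 2d(sin β − sin α) = 40.219972; p = √p² = 6.341922; φ = atan2(cos α − cos β, d − sin α + sin β) = -0.212344 rad; t = (α − φ) mod 2π = 2.129778 rad, q = (φ − β) mod 2π = 5.991239 rad → L = 2.41·(2.129778 + 6.341922 + 5.991239) = 2.41·14.462939 = 34.855682 m
LSR: p² = d² − 2 + 2cos(α−β) + 2d(sin α + sin β) = 61.726582; p = √p² = 7.856627; φ = atan2(−cos α − cos β, d + sin α + sin β) − atan2(−2, p) = 0.168128 rad; t = (φ − α) mod 2π = 4.533879 rad, q = (φ − β) mod 2π = 0.088525 rad → L = 2.41·(4.533879 + 7.856627 + 0.088525) = 2.41·12.479031 = 30.074464 m
RSL: p² = d² − 2 + 2cos(α−β) − 2d(sin α + sin β) = 32.918723; p = √p² = 5.737484; φ = atan2(cos α + cos β, d − sin α − sin β) − atan2(2, p) = -0.227057 rad; t = (α − φ) mod 2π = 2.144491 rad, q = (β − φ) mod 2π = 0.306660 rad → L = 2.41·(2.144491 + 5.737484 + 0.306660) = 2.41·8.188635 = 19.734610 m
RLR: c = (6 − d² + 2cos(α−β) + 2d(sin α − sin β))/8 = -4.027496, |c| > 1 → infeasible
LRL: c = (6 − d² + 2cos(α−β) − 2d(sin α − sin β))/8 = -7.067040, |c| > 1 → infeasible
Shortest: RSL with L = 19.734610 m ≈ 19.7346 m

19.7346 m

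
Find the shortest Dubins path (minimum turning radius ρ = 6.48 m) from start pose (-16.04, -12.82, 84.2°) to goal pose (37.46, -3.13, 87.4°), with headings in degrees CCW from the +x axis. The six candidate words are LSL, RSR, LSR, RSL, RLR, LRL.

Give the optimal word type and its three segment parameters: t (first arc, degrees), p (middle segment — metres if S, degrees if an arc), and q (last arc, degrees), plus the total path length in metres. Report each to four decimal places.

Let ψ = atan2(Δy, Δx) = atan2(9.69, 53.50) = 10.2662° be the start→goal bearing.
Normalize: d = |goal − start| / ρ = 54.370452/6.48 = 8.390502, α = (θ_start − ψ) mod 360° = 73.9338° = 1.290388 rad, β = (θ_goal − ψ) mod 360° = 77.1338° = 1.346239 rad.
Common terms: sin α = 0.960943, cos α = 0.276748, sin β = 0.974893, cos β = 0.222675, cos(α−β) = 0.998441, d² = 70.400523. Work in radians in the unit-radius frame; every candidate has L = ρ·(t + p + q).
LSL: p² = 2 + d² − 2cos(α−β) + 2d(sin α − sin β) = 70.169544; p = √p² = 8.376726; φ = atan2(cos β − cos α, d + sin α − sin β) = -0.006455 rad; t = (φ − α) mod 2π = 4.986342 rad, q = (β − φ) mod 2π = 1.352694 rad → L = 6.48·(4.986342 + 8.376726 + 1.352694) = 6.48·14.715762 = 95.358139 m
RSR: p² = 2 + d² − 2cos(α−β) + 2d(sin β − sin α) = 70.637738; p = √p² = 8.404626; φ = atan2(cos α − cos β, d − sin α + sin β) = 0.006434 rad; t = (α − φ) mod 2π = 1.283954 rad, q = (φ − β) mod 2π = 4.943380 rad → L = 6.48·(1.283954 + 8.404626 + 4.943380) = 6.48·14.631961 = 94.815106 m
LSR: p² = d² − 2 + 2cos(α−β) + 2d(sin α + sin β) = 102.882663; p = √p² = 10.143109; φ = atan2(−cos α − cos β, d + sin α + sin β) − atan2(−2, p) = 0.146354 rad; t = (φ − α) mod 2π = 5.139152 rad, q = (φ − β) mod 2π = 5.083301 rad → L = 6.48·(5.139152 + 10.143109 + 5.083301) = 6.48·20.365562 = 131.968840 m
RSL: p² = d² − 2 + 2cos(α−β) − 2d(sin α + sin β) = 37.912145; p = √p² = 6.157284; φ = atan2(cos α + cos β, d − sin α − sin β) − atan2(2, p) = -0.236848 rad; t = (α − φ) mod 2π = 1.527236 rad, q = (β − φ) mod 2π = 1.583086 rad → L = 6.48·(1.527236 + 6.157284 + 1.583086) = 6.48·9.267606 = 60.054088 m
RLR: c = (6 − d² + 2cos(α−β) + 2d(sin α − sin β))/8 = -7.829717, |c| > 1 → infeasible
LRL: c = (6 − d² + 2cos(α−β) − 2d(sin α − sin β))/8 = -7.771193, |c| > 1 → infeasible
Shortest: RSL with L = 60.054088 m ≈ 60.0541 m
Convert RSL to answer units (arcs ×180/π): t = 1.527236·180/π = 87.5042°, p = ρ·p = 6.48·6.157284 = 39.8992 m, q = 1.583086·180/π = 90.7042°, L = 60.0541 m.

RSL: t = 87.5042°, p = 39.8992 m, q = 90.7042°, L = 60.0541 m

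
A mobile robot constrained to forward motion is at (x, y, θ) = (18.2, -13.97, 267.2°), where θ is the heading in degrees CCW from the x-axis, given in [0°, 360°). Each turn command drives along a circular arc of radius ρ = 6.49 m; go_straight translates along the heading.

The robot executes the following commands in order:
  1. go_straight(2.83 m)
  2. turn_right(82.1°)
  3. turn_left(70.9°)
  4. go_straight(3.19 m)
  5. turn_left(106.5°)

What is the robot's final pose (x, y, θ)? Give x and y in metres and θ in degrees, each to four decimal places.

(12.2447, -38.9873, 2.5000°)

set_pose: (x, y, θ) = (18.2000, -13.9700, 267.2000°), ρ = 6.49
go_straight(2.83): x += 2.83·cos θ, y += 2.83·sin θ → (18.0618, -16.7966, 267.2000°)
turn_right(82.1°): centre at ρ to the right, rotate −82.1° → (12.1564, -22.9439, 185.1000°)
turn_left(70.9°): centre at ρ to the left, rotate +70.9° → (6.4361, -27.8381, 256.0000°)
go_straight(3.19): x += 3.19·cos θ, y += 3.19·sin θ → (5.6644, -30.9334, 256.0000°)
turn_left(106.5°): centre at ρ to the left, rotate +106.5° → (12.2447, -38.9873, 362.5000° ≡ 2.5000°)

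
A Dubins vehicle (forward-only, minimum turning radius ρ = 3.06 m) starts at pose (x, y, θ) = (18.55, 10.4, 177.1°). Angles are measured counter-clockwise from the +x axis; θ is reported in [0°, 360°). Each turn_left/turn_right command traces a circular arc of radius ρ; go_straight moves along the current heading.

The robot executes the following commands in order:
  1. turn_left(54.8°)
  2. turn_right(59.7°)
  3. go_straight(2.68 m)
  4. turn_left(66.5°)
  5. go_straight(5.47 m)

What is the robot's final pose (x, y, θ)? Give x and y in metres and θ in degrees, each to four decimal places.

(4.6369, 2.3364, 238.7000°)

set_pose: (x, y, θ) = (18.5500, 10.4000, 177.1000°), ρ = 3.06
turn_left(54.8°): centre at ρ to the left, rotate +54.8° → (15.9872, 9.2320, 231.9000°)
turn_right(59.7°): centre at ρ to the right, rotate −59.7° → (13.1639, 8.0885, 172.2000°)
go_straight(2.68): x += 2.68·cos θ, y += 2.68·sin θ → (10.5086, 8.4522, 172.2000°)
turn_left(66.5°): centre at ρ to the left, rotate +66.5° → (7.4787, 7.0102, 238.7000°)
go_straight(5.47): x += 5.47·cos θ, y += 5.47·sin θ → (4.6369, 2.3364, 238.7000°)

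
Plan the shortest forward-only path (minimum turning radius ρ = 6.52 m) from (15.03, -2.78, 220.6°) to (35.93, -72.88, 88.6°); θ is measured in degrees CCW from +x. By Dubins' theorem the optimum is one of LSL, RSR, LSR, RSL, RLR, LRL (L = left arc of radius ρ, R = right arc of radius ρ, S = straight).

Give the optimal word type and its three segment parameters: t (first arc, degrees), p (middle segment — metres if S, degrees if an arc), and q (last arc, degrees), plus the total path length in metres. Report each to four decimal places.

LSL: t = 58.2670°, p = 65.7764 m, q = 169.7330°, L = 91.7217 m

Let ψ = atan2(Δy, Δx) = atan2(-70.10, 20.90) = -73.3983° be the start→goal bearing.
Normalize: d = |goal − start| / ρ = 73.149299/6.52 = 11.219218, α = (θ_start − ψ) mod 360° = 293.9983° = 5.131238 rad, β = (θ_goal − ψ) mod 360° = 161.9983° = 2.827403 rad.
Common terms: sin α = -0.913558, cos α = 0.406709, sin β = 0.309045, cos β = -0.951047, cos(α−β) = -0.669131, d² = 125.870846. Work in radians in the unit-radius frame; every candidate has L = ρ·(t + p + q).
LSL: p² = 2 + d² − 2cos(α−β) + 2d(sin α − sin β) = 101.775807; p = √p² = 10.088400; φ = atan2(cos β − cos α, d + sin α − sin β) = -0.134996 rad; t = (φ − α) mod 2π = 1.016952 rad, q = (β − φ) mod 2π = 2.962399 rad → L = 6.52·(1.016952 + 10.088400 + 2.962399) = 6.52·14.067750 = 91.721732 m
RSR: p² = 2 + d² − 2cos(α−β) + 2d(sin β − sin α) = 156.642407; p = √p² = 12.515686; φ = atan2(cos α − cos β, d − sin α + sin β) = 0.108698 rad; t = (α − φ) mod 2π = 5.022540 rad, q = (φ − β) mod 2π = 3.564480 rad → L = 6.52·(5.022540 + 12.515686 + 3.564480) = 6.52·21.102706 = 137.589645 m
LSR: p² = d² − 2 + 2cos(α−β) + 2d(sin α + sin β) = 108.968277; p = √p² = 10.438787; φ = atan2(−cos α − cos β, d + sin α + sin β) − atan2(−2, p) = 0.240536 rad; t = (φ − α) mod 2π = 1.392483 rad, q = (φ − β) mod 2π = 3.696318 rad → L = 6.52·(1.392483 + 10.438787 + 3.696318) = 6.52·15.527588 = 101.239871 m
RSL: p² = d² − 2 + 2cos(α−β) − 2d(sin α + sin β) = 136.096892; p = √p² = 11.666057; φ = atan2(cos α + cos β, d − sin α − sin β) − atan2(2, p) = -0.215792 rad; t = (α − φ) mod 2π = 5.347030 rad, q = (β − φ) mod 2π = 3.043196 rad → L = 6.52·(5.347030 + 11.666057 + 3.043196) = 6.52·20.056283 = 130.766967 m
RLR: c = (6 − d² + 2cos(α−β) + 2d(sin α − sin β))/8 = -18.580301, |c| > 1 → infeasible
LRL: c = (6 − d² + 2cos(α−β) − 2d(sin α − sin β))/8 = -11.721976, |c| > 1 → infeasible
Shortest: LSL with L = 91.721732 m ≈ 91.7217 m
Convert LSL to answer units (arcs ×180/π): t = 1.016952·180/π = 58.2670°, p = ρ·p = 6.52·10.088400 = 65.7764 m, q = 2.962399·180/π = 169.7330°, L = 91.7217 m.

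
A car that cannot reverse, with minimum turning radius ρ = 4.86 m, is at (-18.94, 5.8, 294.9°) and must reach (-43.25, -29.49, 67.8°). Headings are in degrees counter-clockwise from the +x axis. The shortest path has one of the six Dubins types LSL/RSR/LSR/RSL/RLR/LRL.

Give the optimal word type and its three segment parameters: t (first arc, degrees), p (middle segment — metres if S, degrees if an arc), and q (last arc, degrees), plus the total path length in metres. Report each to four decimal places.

RSR: t = 48.6041°, p = 38.3123 m, q = 178.4959°, L = 57.5756 m

Let ψ = atan2(Δy, Δx) = atan2(-35.29, -24.31) = -124.5615° be the start→goal bearing.
Normalize: d = |goal − start| / ρ = 42.852774/4.86 = 8.817443, α = (θ_start − ψ) mod 360° = 59.4615° = 1.037800 rad, β = (θ_goal − ψ) mod 360° = 192.3615° = 3.357342 rad.
Common terms: sin α = 0.861288, cos α = 0.508117, sin β = -0.214080, cos β = -0.976816, cos(α−β) = -0.680721, d² = 77.747303. Work in radians in the unit-radius frame; every candidate has L = ρ·(t + p + q).
LSL: p² = 2 + d² − 2cos(α−β) + 2d(sin α − sin β) = 100.072739; p = √p² = 10.003636; φ = atan2(cos β − cos α, d + sin α − sin β) = -0.148990 rad; t = (φ − α) mod 2π = 5.096396 rad, q = (β − φ) mod 2π = 3.506332 rad → L = 4.86·(5.096396 + 10.003636 + 3.506332) = 4.86·18.606364 = 90.426930 m
RSR: p² = 2 + d² − 2cos(α−β) + 2d(sin β − sin α) = 62.144750; p = √p² = 7.883194; φ = atan2(cos α − cos β, d − sin α + sin β) = 0.189499 rad; t = (α − φ) mod 2π = 0.848301 rad, q = (φ − β) mod 2π = 3.115342 rad → L = 4.86·(0.848301 + 7.883194 + 3.115342) = 4.86·11.846837 = 57.575627 m
LSR: p² = d² − 2 + 2cos(α−β) + 2d(sin α + sin β) = 85.799310; p = √p² = 9.262792; φ = atan2(−cos α − cos β, d + sin α + sin β) − atan2(−2, p) = 0.262134 rad; t = (φ − α) mod 2π = 5.507519 rad, q = (φ − β) mod 2π = 3.187977 rad → L = 4.86·(5.507519 + 9.262792 + 3.187977) = 4.86·17.958288 = 87.277278 m
RSL: p² = d² − 2 + 2cos(α−β) − 2d(sin α + sin β) = 62.972412; p = √p² = 7.935516; φ = atan2(cos α + cos β, d − sin α − sin β) − atan2(2, p) = -0.304194 rad; t = (α − φ) mod 2π = 1.341993 rad, q = (β − φ) mod 2π = 3.661536 rad → L = 4.86·(1.341993 + 7.935516 + 3.661536) = 4.86·12.939045 = 62.883760 m
RLR: c = (6 − d² + 2cos(α−β) + 2d(sin α − sin β))/8 = -6.768094, |c| > 1 → infeasible
LRL: c = (6 − d² + 2cos(α−β) − 2d(sin α − sin β))/8 = -11.509092, |c| > 1 → infeasible
Shortest: RSR with L = 57.575627 m ≈ 57.5756 m
Convert RSR to answer units (arcs ×180/π): t = 0.848301·180/π = 48.6041°, p = ρ·p = 4.86·7.883194 = 38.3123 m, q = 3.115342·180/π = 178.4959°, L = 57.5756 m.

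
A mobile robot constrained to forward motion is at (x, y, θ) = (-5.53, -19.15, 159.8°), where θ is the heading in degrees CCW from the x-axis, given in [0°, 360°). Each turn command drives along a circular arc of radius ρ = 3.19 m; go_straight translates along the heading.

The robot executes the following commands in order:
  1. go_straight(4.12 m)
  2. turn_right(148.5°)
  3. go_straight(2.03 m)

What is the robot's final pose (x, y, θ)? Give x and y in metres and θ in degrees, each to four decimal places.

set_pose: (x, y, θ) = (-5.5300, -19.1500, 159.8000°), ρ = 3.19
go_straight(4.12): x += 4.12·cos θ, y += 4.12·sin θ → (-9.3966, -17.7274, 159.8000°)
turn_right(148.5°): centre at ρ to the right, rotate −148.5° → (-8.9202, -11.6054, 11.3000°)
go_straight(2.03): x += 2.03·cos θ, y += 2.03·sin θ → (-6.9295, -11.2076, 11.3000°)

(-6.9295, -11.2076, 11.3000°)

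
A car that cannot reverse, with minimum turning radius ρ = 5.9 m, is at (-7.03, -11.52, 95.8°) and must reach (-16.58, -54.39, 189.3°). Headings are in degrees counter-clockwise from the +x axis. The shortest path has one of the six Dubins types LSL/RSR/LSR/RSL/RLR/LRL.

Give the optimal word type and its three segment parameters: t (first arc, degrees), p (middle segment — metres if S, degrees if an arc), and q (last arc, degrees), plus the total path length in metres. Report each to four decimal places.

Let ψ = atan2(Δy, Δx) = atan2(-42.87, -9.55) = -102.5585° be the start→goal bearing.
Normalize: d = |goal − start| / ρ = 43.920831/5.9 = 7.444209, α = (θ_start − ψ) mod 360° = 198.3585° = 3.462009 rad, β = (θ_goal − ψ) mod 360° = 291.8585° = 5.093892 rad.
Common terms: sin α = -0.314962, cos α = -0.949104, sin β = -0.928106, cos β = 0.372316, cos(α−β) = -0.061049, d² = 55.416242. Work in radians in the unit-radius frame; every candidate has L = ρ·(t + p + q).
LSL: p² = 2 + d² − 2cos(α−β) + 2d(sin α − sin β) = 66.667083; p = √p² = 8.164991; φ = atan2(cos β − cos α, d + sin α − sin β) = 0.162555 rad; t = (φ − α) mod 2π = 2.983731 rad, q = (β − φ) mod 2π = 4.931337 rad → L = 5.9·(2.983731 + 8.164991 + 4.931337) = 5.9·16.080059 = 94.872351 m
RSR: p² = 2 + d² − 2cos(α−β) + 2d(sin β − sin α) = 48.409596; p = √p² = 6.957700; φ = atan2(cos α − cos β, d − sin α + sin β) = -0.191083 rad; t = (α − φ) mod 2π = 3.653092 rad, q = (φ − β) mod 2π = 0.998210 rad → L = 5.9·(3.653092 + 6.957700 + 0.998210) = 5.9·11.609003 = 68.493117 m
LSR: p² = d² − 2 + 2cos(α−β) + 2d(sin α + sin β) = 34.786829; p = √p² = 5.898036; φ = atan2(−cos α − cos β, d + sin α + sin β) − atan2(−2, p) = 0.419674 rad; t = (φ − α) mod 2π = 3.240850 rad, q = (φ − β) mod 2π = 1.608967 rad → L = 5.9·(3.240850 + 5.898036 + 1.608967) = 5.9·10.747854 = 63.412337 m
RSL: p² = d² − 2 + 2cos(α−β) − 2d(sin α + sin β) = 71.801461; p = √p² = 8.473574; φ = atan2(cos α + cos β, d − sin α − sin β) − atan2(2, p) = -0.298083 rad; t = (α − φ) mod 2π = 3.760092 rad, q = (β − φ) mod 2π = 5.391975 rad → L = 5.9·(3.760092 + 8.473574 + 5.391975) = 5.9·17.625642 = 103.991288 m
RLR: c = (6 − d² + 2cos(α−β) + 2d(sin α − sin β))/8 = -5.051199, |c| > 1 → infeasible
LRL: c = (6 − d² + 2cos(α−β) − 2d(sin α − sin β))/8 = -7.333385, |c| > 1 → infeasible
Shortest: LSR with L = 63.412337 m ≈ 63.4123 m
Convert LSR to answer units (arcs ×180/π): t = 3.240850·180/π = 185.6870°, p = ρ·p = 5.9·5.898036 = 34.7984 m, q = 1.608967·180/π = 92.1870°, L = 63.4123 m.

LSR: t = 185.6870°, p = 34.7984 m, q = 92.1870°, L = 63.4123 m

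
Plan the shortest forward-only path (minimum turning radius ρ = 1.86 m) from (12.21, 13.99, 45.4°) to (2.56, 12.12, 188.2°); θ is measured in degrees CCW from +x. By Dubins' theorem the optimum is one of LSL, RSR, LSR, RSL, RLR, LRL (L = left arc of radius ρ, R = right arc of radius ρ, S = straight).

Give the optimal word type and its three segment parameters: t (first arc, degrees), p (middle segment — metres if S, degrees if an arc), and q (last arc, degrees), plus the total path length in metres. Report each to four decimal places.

LSR: t = 168.7661°, p = 7.8580 m, q = 25.9661°, L = 14.1796 m

Let ψ = atan2(Δy, Δx) = atan2(-1.87, -9.65) = -169.0330° be the start→goal bearing.
Normalize: d = |goal − start| / ρ = 9.829517/1.86 = 5.284686, α = (θ_start − ψ) mod 360° = 214.4330° = 3.742562 rad, β = (θ_goal − ψ) mod 360° = 357.2330° = 6.234892 rad.
Common terms: sin α = -0.565442, cos α = -0.824788, sin β = -0.048274, cos β = 0.998834, cos(α−β) = -0.796530, d² = 27.927911. Work in radians in the unit-radius frame; every candidate has L = ρ·(t + p + q).
LSL: p² = 2 + d² − 2cos(α−β) + 2d(sin α − sin β) = 26.054828; p = √p² = 5.104393; φ = atan2(cos β − cos α, d + sin α − sin β) = 0.365338 rad; t = (φ − α) mod 2π = 2.905961 rad, q = (β − φ) mod 2π = 5.869554 rad → L = 1.86·(2.905961 + 5.104393 + 5.869554) = 1.86·13.879908 = 25.816630 m
RSR: p² = 2 + d² − 2cos(α−β) + 2d(sin β − sin α) = 36.987113; p = √p² = 6.081703; φ = atan2(cos α − cos β, d − sin α + sin β) = -0.304539 rad; t = (α − φ) mod 2π = 4.047102 rad, q = (φ − β) mod 2π = 6.026939 rad → L = 1.86·(4.047102 + 6.081703 + 6.026939) = 1.86·16.155744 = 30.049683 m
LSR: p² = d² − 2 + 2cos(α−β) + 2d(sin α + sin β) = 17.848251; p = √p² = 4.224719; φ = atan2(−cos α − cos β, d + sin α + sin β) − atan2(−2, p) = 0.404901 rad; t = (φ − α) mod 2π = 2.945525 rad, q = (φ − β) mod 2π = 0.453194 rad → L = 1.86·(2.945525 + 4.224719 + 0.453194) = 1.86·7.623438 = 14.179595 m
RSL: p² = d² − 2 + 2cos(α−β) − 2d(sin α + sin β) = 30.821450; p = √p² = 5.551707; φ = atan2(cos α + cos β, d − sin α − sin β) − atan2(2, p) = -0.316278 rad; t = (α − φ) mod 2π = 4.058840 rad, q = (β − φ) mod 2π = 0.267985 rad → L = 1.86·(4.058840 + 5.551707 + 0.267985) = 1.86·9.878531 = 18.374069 m
RLR: c = (6 − d² + 2cos(α−β) + 2d(sin α − sin β))/8 = -3.623389, |c| > 1 → infeasible
LRL: c = (6 − d² + 2cos(α−β) − 2d(sin α − sin β))/8 = -2.256853, |c| > 1 → infeasible
Shortest: LSR with L = 14.179595 m ≈ 14.1796 m
Convert LSR to answer units (arcs ×180/π): t = 2.945525·180/π = 168.7661°, p = ρ·p = 1.86·4.224719 = 7.8580 m, q = 0.453194·180/π = 25.9661°, L = 14.1796 m.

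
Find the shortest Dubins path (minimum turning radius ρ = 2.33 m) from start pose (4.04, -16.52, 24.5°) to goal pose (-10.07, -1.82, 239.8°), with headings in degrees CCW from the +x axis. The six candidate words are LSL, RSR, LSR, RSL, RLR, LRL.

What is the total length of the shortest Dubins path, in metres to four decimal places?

24.6932 m

Let ψ = atan2(Δy, Δx) = atan2(14.70, -14.11) = 133.8268° be the start→goal bearing.
Normalize: d = |goal − start| / ρ = 20.376018/2.33 = 8.745072, α = (θ_start − ψ) mod 360° = 250.6732° = 4.375073 rad, β = (θ_goal − ψ) mod 360° = 105.9732° = 1.849581 rad.
Common terms: sin α = -0.943646, cos α = -0.330956, sin β = 0.961391, cos β = -0.275188, cos(α−β) = -0.816138, d² = 76.476284. Work in radians in the unit-radius frame; every candidate has L = ρ·(t + p + q).
LSL: p² = 2 + d² − 2cos(α−β) + 2d(sin α − sin β) = 46.789192; p = √p² = 6.840263; φ = atan2(cos β − cos α, d + sin α − sin β) = 0.008153 rad; t = (φ − α) mod 2π = 1.916266 rad, q = (β − φ) mod 2π = 1.841428 rad → L = 2.33·(1.916266 + 6.840263 + 1.841428) = 2.33·10.597956 = 24.693239 m
RSR: p² = 2 + d² − 2cos(α−β) + 2d(sin β − sin α) = 113.427927; p = √p² = 10.650255; φ = atan2(cos α − cos β, d − sin α + sin β) = -0.005236 rad; t = (α − φ) mod 2π = 4.380309 rad, q = (φ − β) mod 2π = 4.428368 rad → L = 2.33·(4.380309 + 10.650255 + 4.428368) = 2.33·19.458932 = 45.339310 m
LSR: p² = d² − 2 + 2cos(α−β) + 2d(sin α + sin β) = 73.154360; p = √p² = 8.553032; φ = atan2(−cos α − cos β, d + sin α + sin β) − atan2(−2, p) = 0.298770 rad; t = (φ − α) mod 2π = 2.206883 rad, q = (φ − β) mod 2π = 4.732374 rad → L = 2.33·(2.206883 + 8.553032 + 4.732374) = 2.33·15.492289 = 36.097034 m
RSL: p² = d² − 2 + 2cos(α−β) − 2d(sin α + sin β) = 72.533659; p = √p² = 8.516669; φ = atan2(cos α + cos β, d − sin α − sin β) − atan2(2, p) = -0.299996 rad; t = (α − φ) mod 2π = 4.675069 rad, q = (β − φ) mod 2π = 2.149578 rad → L = 2.33·(4.675069 + 8.516669 + 2.149578) = 2.33·15.341316 = 35.745266 m
RLR: c = (6 − d² + 2cos(α−β) + 2d(sin α − sin β))/8 = -13.178491, |c| > 1 → infeasible
LRL: c = (6 − d² + 2cos(α−β) − 2d(sin α − sin β))/8 = -4.848649, |c| > 1 → infeasible
Shortest: LSL with L = 24.693239 m ≈ 24.6932 m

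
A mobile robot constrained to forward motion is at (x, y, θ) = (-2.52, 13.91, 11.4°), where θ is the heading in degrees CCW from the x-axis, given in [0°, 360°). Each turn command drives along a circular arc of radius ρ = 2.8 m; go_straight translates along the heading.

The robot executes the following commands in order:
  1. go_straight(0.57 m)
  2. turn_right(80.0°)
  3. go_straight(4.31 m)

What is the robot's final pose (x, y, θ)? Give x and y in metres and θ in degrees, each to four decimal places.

(2.7718, 8.2867, 291.4000°)

set_pose: (x, y, θ) = (-2.5200, 13.9100, 11.4000°), ρ = 2.8
go_straight(0.57): x += 0.57·cos θ, y += 0.57·sin θ → (-1.9612, 14.0227, 11.4000°)
turn_right(80.0°): centre at ρ to the right, rotate −80.0° → (1.1992, 12.2996, -68.6000° ≡ 291.4000°)
go_straight(4.31): x += 4.31·cos θ, y += 4.31·sin θ → (2.7718, 8.2867, 291.4000°)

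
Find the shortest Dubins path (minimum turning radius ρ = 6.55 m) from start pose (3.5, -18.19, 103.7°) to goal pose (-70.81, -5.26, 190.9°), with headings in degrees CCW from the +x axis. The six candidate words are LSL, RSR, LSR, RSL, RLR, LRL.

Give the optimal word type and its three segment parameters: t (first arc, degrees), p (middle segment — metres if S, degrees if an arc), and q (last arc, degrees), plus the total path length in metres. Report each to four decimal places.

Let ψ = atan2(Δy, Δx) = atan2(12.93, -74.31) = 170.1293° be the start→goal bearing.
Normalize: d = |goal − start| / ρ = 75.426527/6.55 = 11.515500, α = (θ_start − ψ) mod 360° = 293.5707° = 5.123775 rad, β = (θ_goal − ψ) mod 360° = 20.7707° = 0.362517 rad.
Common terms: sin α = -0.916567, cos α = 0.399880, sin β = 0.354629, cos β = 0.935007, cos(α−β) = 0.048850, d² = 132.606748. Work in radians in the unit-radius frame; every candidate has L = ρ·(t + p + q).
LSL: p² = 2 + d² − 2cos(α−β) + 2d(sin α − sin β) = 105.232130; p = √p² = 10.258271; φ = atan2(cos β − cos α, d + sin α − sin β) = 0.052189 rad; t = (φ − α) mod 2π = 1.211599 rad, q = (β − φ) mod 2π = 0.310328 rad → L = 6.55·(1.211599 + 10.258271 + 0.310328) = 6.55·11.780198 = 77.160300 m
RSR: p² = 2 + d² − 2cos(α−β) + 2d(sin β − sin α) = 163.785966; p = √p² = 12.797889; φ = atan2(cos α − cos β, d − sin α + sin β) = -0.041826 rad; t = (α − φ) mod 2π = 5.165601 rad, q = (φ − β) mod 2π = 5.878843 rad → L = 6.55·(5.165601 + 12.797889 + 5.878843) = 6.55·23.842333 = 156.167279 m
LSR: p² = d² − 2 + 2cos(α−β) + 2d(sin α + sin β) = 117.762435; p = √p² = 10.851840; φ = atan2(−cos α − cos β, d + sin α + sin β) − atan2(−2, p) = 0.060985 rad; t = (φ − α) mod 2π = 1.220396 rad, q = (φ − β) mod 2π = 5.981654 rad → L = 6.55·(1.220396 + 10.851840 + 5.981654) = 6.55·18.053890 = 118.252978 m
RSL: p² = d² − 2 + 2cos(α−β) − 2d(sin α + sin β) = 143.646459; p = √p² = 11.985260; φ = atan2(cos α + cos β, d − sin α − sin β) − atan2(2, p) = -0.055268 rad; t = (α − φ) mod 2π = 5.179043 rad, q = (β − φ) mod 2π = 0.417784 rad → L = 6.55·(5.179043 + 11.985260 + 0.417784) = 6.55·17.582087 = 115.162671 m
RLR: c = (6 − d² + 2cos(α−β) + 2d(sin α − sin β))/8 = -19.473246, |c| > 1 → infeasible
LRL: c = (6 − d² + 2cos(α−β) − 2d(sin α − sin β))/8 = -12.154016, |c| > 1 → infeasible
Shortest: LSL with L = 77.160300 m ≈ 77.1603 m
Convert LSL to answer units (arcs ×180/π): t = 1.211599·180/π = 69.4195°, p = ρ·p = 6.55·10.258271 = 67.1917 m, q = 0.310328·180/π = 17.7805°, L = 77.1603 m.

LSL: t = 69.4195°, p = 67.1917 m, q = 17.7805°, L = 77.1603 m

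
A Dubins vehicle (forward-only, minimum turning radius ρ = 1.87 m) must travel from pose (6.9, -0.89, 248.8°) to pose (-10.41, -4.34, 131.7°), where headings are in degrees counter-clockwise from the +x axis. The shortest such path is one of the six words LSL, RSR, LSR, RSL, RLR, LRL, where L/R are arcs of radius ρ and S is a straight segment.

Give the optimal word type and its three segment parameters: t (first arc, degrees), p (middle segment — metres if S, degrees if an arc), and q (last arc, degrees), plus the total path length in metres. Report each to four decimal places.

Let ψ = atan2(Δy, Δx) = atan2(-3.45, -17.31) = -168.7283° be the start→goal bearing.
Normalize: d = |goal − start| / ρ = 17.650456/1.87 = 9.438747, α = (θ_start − ψ) mod 360° = 57.5283° = 1.004058 rad, β = (θ_goal − ψ) mod 360° = 300.4283° = 5.243462 rad.
Common terms: sin α = 0.843656, cos α = 0.536883, sin β = -0.862264, cos β = 0.506459, cos(α−β) = -0.455545, d² = 89.089937. Work in radians in the unit-radius frame; every candidate has L = ρ·(t + p + q).
LSL: p² = 2 + d² − 2cos(α−β) + 2d(sin α − sin β) = 124.204526; p = √p² = 11.144708; φ = atan2(cos β − cos α, d + sin α − sin β) = -0.002730 rad; t = (φ − α) mod 2π = 5.276398 rad, q = (β − φ) mod 2π = 5.246192 rad → L = 1.87·(5.276398 + 11.144708 + 5.246192) = 1.87·21.667298 = 40.517848 m
RSR: p² = 2 + d² − 2cos(α−β) + 2d(sin β − sin α) = 59.797527; p = √p² = 7.732886; φ = atan2(cos α − cos β, d − sin α + sin β) = 0.003934 rad; t = (α − φ) mod 2π = 1.000123 rad, q = (φ − β) mod 2π = 1.043657 rad → L = 1.87·(1.000123 + 7.732886 + 1.043657) = 1.87·9.776667 = 18.282367 m
LSR: p² = d² − 2 + 2cos(α−β) + 2d(sin α + sin β) = 85.827583; p = √p² = 9.264318; φ = atan2(−cos α − cos β, d + sin α + sin β) − atan2(−2, p) = 0.102312 rad; t = (φ − α) mod 2π = 5.381440 rad, q = (φ − β) mod 2π = 1.142035 rad → L = 1.87·(5.381440 + 9.264318 + 1.142035) = 1.87·15.787792 = 29.523172 m
RSL: p² = d² − 2 + 2cos(α−β) − 2d(sin α + sin β) = 86.530111; p = √p² = 9.302156; φ = atan2(cos α + cos β, d − sin α − sin β) − atan2(2, p) = -0.101903 rad; t = (α − φ) mod 2π = 1.105961 rad, q = (β − φ) mod 2π = 5.345366 rad → L = 1.87·(1.105961 + 9.302156 + 5.345366) = 1.87·15.753483 = 29.459013 m
RLR: c = (6 − d² + 2cos(α−β) + 2d(sin α − sin β))/8 = -6.474691, |c| > 1 → infeasible
LRL: c = (6 − d² + 2cos(α−β) − 2d(sin α − sin β))/8 = -14.525566, |c| > 1 → infeasible
Shortest: RSR with L = 18.282367 m ≈ 18.2824 m
Convert RSR to answer units (arcs ×180/π): t = 1.000123·180/π = 57.3028°, p = ρ·p = 1.87·7.732886 = 14.4605 m, q = 1.043657·180/π = 59.7972°, L = 18.2824 m.

RSR: t = 57.3028°, p = 14.4605 m, q = 59.7972°, L = 18.2824 m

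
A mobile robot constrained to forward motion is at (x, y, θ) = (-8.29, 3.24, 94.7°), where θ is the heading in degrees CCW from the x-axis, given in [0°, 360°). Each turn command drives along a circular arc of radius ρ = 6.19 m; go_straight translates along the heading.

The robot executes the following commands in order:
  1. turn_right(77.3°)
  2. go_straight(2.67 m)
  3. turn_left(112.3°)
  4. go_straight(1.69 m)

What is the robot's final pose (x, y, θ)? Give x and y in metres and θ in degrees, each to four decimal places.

(0.4079, 21.6134, 129.7000°)

set_pose: (x, y, θ) = (-8.2900, 3.2400, 94.7000°), ρ = 6.19
turn_right(77.3°): centre at ρ to the right, rotate −77.3° → (-3.9719, 9.6539, 17.4000°)
go_straight(2.67): x += 2.67·cos θ, y += 2.67·sin θ → (-1.4241, 10.4524, 17.4000°)
turn_left(112.3°): centre at ρ to the left, rotate +112.3° → (1.4875, 20.3131, 129.7000°)
go_straight(1.69): x += 1.69·cos θ, y += 1.69·sin θ → (0.4079, 21.6134, 129.7000°)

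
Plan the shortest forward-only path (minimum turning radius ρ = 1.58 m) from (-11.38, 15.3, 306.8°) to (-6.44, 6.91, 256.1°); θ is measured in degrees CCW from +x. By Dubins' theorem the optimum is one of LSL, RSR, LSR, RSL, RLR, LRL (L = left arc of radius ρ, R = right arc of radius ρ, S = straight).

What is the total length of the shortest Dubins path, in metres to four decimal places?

Let ψ = atan2(Δy, Δx) = atan2(-8.39, 4.94) = -59.5106° be the start→goal bearing.
Normalize: d = |goal − start| / ρ = 9.736308/1.58 = 6.162220, α = (θ_start − ψ) mod 360° = 6.3106° = 0.110140 rad, β = (θ_goal − ψ) mod 360° = 315.6106° = 5.508444 rad.
Common terms: sin α = 0.109918, cos α = 0.993941, sin β = -0.699531, cos β = 0.714602, cos(α−β) = 0.633381, d² = 37.972961. Work in radians in the unit-radius frame; every candidate has L = ρ·(t + p + q).
LSL: p² = 2 + d² − 2cos(α−β) + 2d(sin α − sin β) = 48.682209; p = √p² = 6.977264; φ = atan2(cos β − cos α, d + sin α − sin β) = -0.040046 rad; t = (φ − α) mod 2π = 6.132999 rad, q = (β − φ) mod 2π = 5.548490 rad → L = 1.58·(6.132999 + 6.977264 + 5.548490) = 1.58·18.658752 = 29.480829 m
RSR: p² = 2 + d² − 2cos(α−β) + 2d(sin β − sin α) = 28.730190; p = √p² = 5.360055; φ = atan2(cos α − cos β, d − sin α + sin β) = 0.052139 rad; t = (α − φ) mod 2π = 0.058002 rad, q = (φ − β) mod 2π = 0.826880 rad → L = 1.58·(0.058002 + 5.360055 + 0.826880) = 1.58·6.244937 = 9.867000 m
LSR: p² = d² − 2 + 2cos(α−β) + 2d(sin α + sin β) = 29.973068; p = √p² = 5.474766; φ = atan2(−cos α − cos β, d + sin α + sin β) − atan2(−2, p) = 0.052753 rad; t = (φ − α) mod 2π = 6.225798 rad, q = (φ − β) mod 2π = 0.827494 rad → L = 1.58·(6.225798 + 5.474766 + 0.827494) = 1.58·12.528058 = 19.794332 m
RSL: p² = d² − 2 + 2cos(α−β) − 2d(sin α + sin β) = 44.506378; p = √p² = 6.671310; φ = atan2(cos α + cos β, d − sin α − sin β) − atan2(2, p) = -0.043419 rad; t = (α − φ) mod 2π = 0.153560 rad, q = (β − φ) mod 2π = 5.551863 rad → L = 1.58·(0.153560 + 6.671310 + 5.551863) = 1.58·12.376733 = 19.555238 m
RLR: c = (6 − d² + 2cos(α−β) + 2d(sin α − sin β))/8 = -2.591274, |c| > 1 → infeasible
LRL: c = (6 − d² + 2cos(α−β) − 2d(sin α − sin β))/8 = -5.085276, |c| > 1 → infeasible
Shortest: RSR with L = 9.867000 m ≈ 9.8670 m

9.8670 m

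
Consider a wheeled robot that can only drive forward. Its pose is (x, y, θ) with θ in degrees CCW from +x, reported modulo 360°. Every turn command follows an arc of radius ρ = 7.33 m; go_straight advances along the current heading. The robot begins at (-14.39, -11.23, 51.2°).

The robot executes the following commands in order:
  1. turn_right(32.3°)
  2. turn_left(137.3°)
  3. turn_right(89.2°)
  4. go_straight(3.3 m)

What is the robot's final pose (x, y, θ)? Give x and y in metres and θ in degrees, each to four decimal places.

(-12.9680, 17.3616, 67.0000°)

set_pose: (x, y, θ) = (-14.3900, -11.2300, 51.2000°), ρ = 7.33
turn_right(32.3°): centre at ρ to the right, rotate −32.3° → (-11.0518, -8.8882, 18.9000°)
turn_left(137.3°): centre at ρ to the left, rotate +137.3° → (-10.4681, 4.7533, 156.2000°)
turn_right(89.2°): centre at ρ to the right, rotate −89.2° → (-14.2574, 14.3240, 67.0000°)
go_straight(3.3): x += 3.3·cos θ, y += 3.3·sin θ → (-12.9680, 17.3616, 67.0000°)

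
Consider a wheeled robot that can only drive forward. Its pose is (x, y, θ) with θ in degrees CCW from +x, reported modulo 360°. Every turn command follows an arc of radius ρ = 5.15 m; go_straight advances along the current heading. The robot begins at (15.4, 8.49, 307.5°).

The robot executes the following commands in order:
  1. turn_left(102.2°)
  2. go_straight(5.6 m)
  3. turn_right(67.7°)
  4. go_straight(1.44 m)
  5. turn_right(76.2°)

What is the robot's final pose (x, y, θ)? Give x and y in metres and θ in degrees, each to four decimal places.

(37.4690, 8.4120, 265.8000°)

set_pose: (x, y, θ) = (15.4000, 8.4900, 307.5000°), ρ = 5.15
turn_left(102.2°): centre at ρ to the left, rotate +102.2° → (23.4135, 8.2942, 409.7000° ≡ 49.7000°)
go_straight(5.6): x += 5.6·cos θ, y += 5.6·sin θ → (27.0355, 12.5651, 49.7000°)
turn_right(67.7°): centre at ρ to the right, rotate −67.7° → (32.5547, 14.1321, -18.0000° ≡ 342.0000°)
go_straight(1.44): x += 1.44·cos θ, y += 1.44·sin θ → (33.9242, 13.6871, 342.0000°)
turn_right(76.2°): centre at ρ to the right, rotate −76.2° → (37.4690, 8.4120, 265.8000°)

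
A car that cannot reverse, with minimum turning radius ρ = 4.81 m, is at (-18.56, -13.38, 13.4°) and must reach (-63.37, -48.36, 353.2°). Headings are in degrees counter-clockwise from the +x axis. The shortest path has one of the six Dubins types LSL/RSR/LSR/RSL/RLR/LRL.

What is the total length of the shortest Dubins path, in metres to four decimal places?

78.7809 m

Let ψ = atan2(Δy, Δx) = atan2(-34.98, -44.81) = -142.0234° be the start→goal bearing.
Normalize: d = |goal − start| / ρ = 56.846605/4.81 = 11.818421, α = (θ_start − ψ) mod 360° = 155.4234° = 2.712649 rad, β = (θ_goal − ψ) mod 360° = 135.2234° = 2.360093 rad.
Common terms: sin α = 0.415910, cos α = -0.909406, sin β = 0.704345, cos β = -0.709858, cos(α−β) = 0.938493, d² = 139.675075. Work in radians in the unit-radius frame; every candidate has L = ρ·(t + p + q).
LSL: p² = 2 + d² − 2cos(α−β) + 2d(sin α − sin β) = 132.980401; p = √p² = 11.531713; φ = atan2(cos β − cos α, d + sin α − sin β) = 0.017305 rad; t = (φ − α) mod 2π = 3.587841 rad, q = (β − φ) mod 2π = 2.342788 rad → L = 4.81·(3.587841 + 11.531713 + 2.342788) = 4.81·17.462342 = 83.993863 m
RSR: p² = 2 + d² − 2cos(α−β) + 2d(sin β − sin α) = 146.615776; p = √p² = 12.108500; φ = atan2(cos α − cos β, d − sin α + sin β) = -0.016481 rad; t = (α − φ) mod 2π = 2.729130 rad, q = (φ − β) mod 2π = 3.906612 rad → L = 4.81·(2.729130 + 12.108500 + 3.906612) = 4.81·18.744242 = 90.159804 m
LSR: p² = d² − 2 + 2cos(α−β) + 2d(sin α + sin β) = 166.031351; p = √p² = 12.885315; φ = atan2(−cos α − cos β, d + sin α + sin β) − atan2(−2, p) = 0.278488 rad; t = (φ − α) mod 2π = 3.849024 rad, q = (φ − β) mod 2π = 4.201581 rad → L = 4.81·(3.849024 + 12.885315 + 4.201581) = 4.81·20.935921 = 100.701779 m
RSL: p² = d² − 2 + 2cos(α−β) − 2d(sin α + sin β) = 113.072771; p = √p² = 10.633568; φ = atan2(cos α + cos β, d − sin α − sin β) − atan2(2, p) = -0.336130 rad; t = (α − φ) mod 2π = 3.048780 rad, q = (β − φ) mod 2π = 2.696223 rad → L = 4.81·(3.048780 + 10.633568 + 2.696223) = 4.81·16.378571 = 78.780927 m
RLR: c = (6 − d² + 2cos(α−β) + 2d(sin α − sin β))/8 = -17.326972, |c| > 1 → infeasible
LRL: c = (6 − d² + 2cos(α−β) − 2d(sin α − sin β))/8 = -15.622550, |c| > 1 → infeasible
Shortest: RSL with L = 78.780927 m ≈ 78.7809 m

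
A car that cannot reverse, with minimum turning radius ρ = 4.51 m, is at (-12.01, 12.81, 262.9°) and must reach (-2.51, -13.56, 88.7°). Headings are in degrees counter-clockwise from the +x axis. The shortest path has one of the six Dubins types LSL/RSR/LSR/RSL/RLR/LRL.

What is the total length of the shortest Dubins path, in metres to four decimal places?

Let ψ = atan2(Δy, Δx) = atan2(-26.37, 9.50) = -70.1880° be the start→goal bearing.
Normalize: d = |goal − start| / ρ = 28.029037/4.51 = 6.214864, α = (θ_start − ψ) mod 360° = 333.0880° = 5.813483 rad, β = (θ_goal − ψ) mod 360° = 158.8880° = 2.773120 rad.
Common terms: sin α = -0.452621, cos α = 0.891703, sin β = 0.360191, cos β = -0.932878, cos(α−β) = -0.994881, d² = 38.624535. Work in radians in the unit-radius frame; every candidate has L = ρ·(t + p + q).
LSL: p² = 2 + d² − 2cos(α−β) + 2d(sin α − sin β) = 32.511261; p = √p² = 5.701865; φ = atan2(cos β − cos α, d + sin α − sin β) = -0.325727 rad; t = (φ − α) mod 2π = 0.143976 rad, q = (β − φ) mod 2π = 3.098846 rad → L = 4.51·(0.143976 + 5.701865 + 3.098846) = 4.51·8.944686 = 40.340536 m
RSR: p² = 2 + d² − 2cos(α−β) + 2d(sin β − sin α) = 52.717331; p = √p² = 7.260670; φ = atan2(cos α − cos β, d − sin α + sin β) = 0.254020 rad; t = (α − φ) mod 2π = 5.559464 rad, q = (φ − β) mod 2π = 3.764085 rad → L = 4.51·(5.559464 + 7.260670 + 3.764085) = 4.51·16.584219 = 74.794828 m
LSR: p² = d² − 2 + 2cos(α−β) + 2d(sin α + sin β) = 33.485902; p = √p² = 5.786700; φ = atan2(−cos α − cos β, d + sin α + sin β) − atan2(−2, p) = 0.339493 rad; t = (φ − α) mod 2π = 0.809195 rad, q = (φ − β) mod 2π = 3.849559 rad → L = 4.51·(0.809195 + 5.786700 + 3.849559) = 4.51·10.445454 = 47.108998 m
RSL: p² = d² − 2 + 2cos(α−β) − 2d(sin α + sin β) = 35.783645; p = √p² = 5.981943; φ = atan2(cos α + cos β, d − sin α − sin β) − atan2(2, p) = -0.329184 rad; t = (α − φ) mod 2π = 6.142667 rad, q = (β − φ) mod 2π = 3.102303 rad → L = 4.51·(6.142667 + 5.981943 + 3.102303) = 4.51·15.226914 = 68.673381 m
RLR: c = (6 − d² + 2cos(α−β) + 2d(sin α − sin β))/8 = -5.589666, |c| > 1 → infeasible
LRL: c = (6 − d² + 2cos(α−β) − 2d(sin α − sin β))/8 = -3.063908, |c| > 1 → infeasible
Shortest: LSL with L = 40.340536 m ≈ 40.3405 m

40.3405 m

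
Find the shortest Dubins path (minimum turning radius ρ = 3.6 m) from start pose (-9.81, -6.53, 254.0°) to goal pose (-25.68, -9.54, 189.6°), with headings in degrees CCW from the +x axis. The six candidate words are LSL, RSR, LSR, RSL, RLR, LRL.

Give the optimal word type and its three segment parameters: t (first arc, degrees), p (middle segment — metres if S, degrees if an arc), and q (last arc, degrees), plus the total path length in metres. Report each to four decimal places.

RSL: t = 72.3085°, p = 12.0269 m, q = 7.9085°, L = 17.0670 m

Let ψ = atan2(Δy, Δx) = atan2(-3.01, -15.87) = -169.2605° be the start→goal bearing.
Normalize: d = |goal − start| / ρ = 16.152925/3.6 = 4.486924, α = (θ_start − ψ) mod 360° = 63.2605° = 1.104104 rad, β = (θ_goal − ψ) mod 360° = 358.8605° = 6.263297 rad.
Common terms: sin α = 0.893061, cos α = 0.449935, sin β = -0.019887, cos β = 0.999802, cos(α−β) = 0.432086, d² = 20.132485. Work in radians in the unit-radius frame; every candidate has L = ρ·(t + p + q).
LSL: p² = 2 + d² − 2cos(α−β) + 2d(sin α − sin β) = 29.460970; p = √p² = 5.427796; φ = atan2(cos β − cos α, d + sin α − sin β) = 0.101480 rad; t = (φ − α) mod 2π = 5.280561 rad, q = (β − φ) mod 2π = 6.161817 rad → L = 3.6·(5.280561 + 5.427796 + 6.161817) = 3.6·16.870175 = 60.732629 m
RSR: p² = 2 + d² − 2cos(α−β) + 2d(sin β − sin α) = 13.075656; p = √p² = 3.616028; φ = atan2(cos α − cos β, d − sin α + sin β) = -0.152656 rad; t = (α − φ) mod 2π = 1.256760 rad, q = (φ − β) mod 2π = 6.150417 rad → L = 3.6·(1.256760 + 3.616028 + 6.150417) = 3.6·11.023205 = 39.683538 m
LSR: p² = d² − 2 + 2cos(α−β) + 2d(sin α + sin β) = 26.832393; p = √p² = 5.179999; φ = atan2(−cos α − cos β, d + sin α + sin β) − atan2(−2, p) = 0.104319 rad; t = (φ − α) mod 2π = 5.283400 rad, q = (φ − β) mod 2π = 0.124207 rad → L = 3.6·(5.283400 + 5.179999 + 0.124207) = 3.6·10.587606 = 38.115381 m
RSL: p² = d² − 2 + 2cos(α−β) − 2d(sin α + sin β) = 11.160919; p = √p² = 3.340796; φ = atan2(cos α + cos β, d − sin α − sin β) − atan2(2, p) = -0.157917 rad; t = (α − φ) mod 2π = 1.262021 rad, q = (β − φ) mod 2π = 0.138029 rad → L = 3.6·(1.262021 + 3.340796 + 0.138029) = 3.6·4.740845 = 17.067043 m
RLR: c = (6 − d² + 2cos(α−β) + 2d(sin α − sin β))/8 = -0.634457; p = 2π − arccos c = 4.025083 rad; φ = atan2(cos α − cos β, d − sin α + sin β) = -0.152656 rad; t = (α − φ + p/2) mod 2π = 3.269302 rad, q = (α − β − t + p) mod 2π = 1.879773 rad → L = 3.6·(3.269302 + 4.025083 + 1.879773) = 3.6·9.174158 = 33.026970 m
LRL: c = (6 − d² + 2cos(α−β) − 2d(sin α − sin β))/8 = -2.682621, |c| > 1 → infeasible
Shortest: RSL with L = 17.067043 m ≈ 17.0670 m
Convert RSL to answer units (arcs ×180/π): t = 1.262021·180/π = 72.3085°, p = ρ·p = 3.6·3.340796 = 12.0269 m, q = 0.138029·180/π = 7.9085°, L = 17.0670 m.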